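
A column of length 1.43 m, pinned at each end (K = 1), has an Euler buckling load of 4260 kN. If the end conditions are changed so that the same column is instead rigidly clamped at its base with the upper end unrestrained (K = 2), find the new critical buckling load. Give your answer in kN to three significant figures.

P_cr ≈ 1060 kN

P_cr ∝ 1/K², so P_cr,new = P_cr,old × (K_old/K_new)² = 4260 × (1/2)²
= 4260 × 0.2500 = 1060 kN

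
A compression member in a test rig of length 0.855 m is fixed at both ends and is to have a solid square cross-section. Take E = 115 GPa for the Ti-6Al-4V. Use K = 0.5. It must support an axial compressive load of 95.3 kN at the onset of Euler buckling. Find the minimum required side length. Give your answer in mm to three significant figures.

L_e = K·L = 0.5 × 0.855 = 0.4275 m
Required I = P_cr·L_e²/(π²E) = 9.530×10^4 × 0.4275² / (π² × 1.15×10^11) = 1.535×10^-8 m⁴
I_req = 1.535×10^4 mm⁴
Solid square: I = a⁴/12  ⇒  a = (12I)^(1/4) = (12×1.535×10^4)^(1/4) = 20.7 mm

a ≈ 20.7 mm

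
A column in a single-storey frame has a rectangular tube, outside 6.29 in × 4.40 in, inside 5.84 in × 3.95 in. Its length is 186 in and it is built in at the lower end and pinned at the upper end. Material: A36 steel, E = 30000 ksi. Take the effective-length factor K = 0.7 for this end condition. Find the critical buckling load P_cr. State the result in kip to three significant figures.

Weak-axis I_min = (h_o·b_o³ − h_i·b_i³)/12 with b_o = 4.40, b_i = 3.950 in (shorter outer/inner sides).
I_min = (6.29×4.40³ − 5.840×3.950³)/12 = 14.66 in⁴
Effective length L_e = K·L = 0.7 × 186 = 130.2 in
P_cr = π²EI / L_e² = π² × 30000×10³ × 14.66 / 130.2² = 2.560×10^5 lb

P_cr ≈ 256 kip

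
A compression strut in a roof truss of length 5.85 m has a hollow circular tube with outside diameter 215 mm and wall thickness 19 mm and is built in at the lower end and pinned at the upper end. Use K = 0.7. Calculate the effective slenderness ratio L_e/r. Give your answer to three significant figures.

λ ≈ 58.8

Inner diameter d_i = 215 − 2×19 = 177.0 mm
I = π(d_o⁴ − d_i⁴)/64 = π(215⁴ − 177.0⁴)/64 = 5.671×10^7 mm⁴
A = 1.170×10^4 mm²;  r_min = √(I/A) = √(5.671×10^7/1.170×10^4) = 69.62 mm
L_e = K·L = 0.7 × 5.85 m = 4.095 m = 4095.0 mm
λ = L_e / r_min = 4095.0 / 69.62 = 58.8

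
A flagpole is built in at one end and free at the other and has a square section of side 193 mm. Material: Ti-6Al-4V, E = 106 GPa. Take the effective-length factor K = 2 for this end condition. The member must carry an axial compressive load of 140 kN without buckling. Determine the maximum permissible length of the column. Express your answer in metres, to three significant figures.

L_max ≈ 14.7 m

I = a⁴/12 = 193⁴/12 = 1.156×10^8 mm⁴
I = 1.156×10^-4 m⁴
At the buckling limit P_cr = P = 1.400×10^5 N
From P_cr = π²EI/(K·L)²:  L = (1/K)·√(π²EI/P_cr) = (1/2)·√(π²×1.06×10^11×1.156×10^-4/1.400×10^5)
L = 14.7 m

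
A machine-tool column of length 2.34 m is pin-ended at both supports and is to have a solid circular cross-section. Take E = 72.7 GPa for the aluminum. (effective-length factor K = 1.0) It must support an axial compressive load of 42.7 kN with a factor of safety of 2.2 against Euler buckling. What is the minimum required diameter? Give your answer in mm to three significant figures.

Required P_cr = n·P = 2.2 × 42.7 = 93.94 kN
L_e = K·L = 1 × 2.34 = 2.340 m
Required I = P_cr·L_e²/(π²E) = 9.394×10^4 × 2.340² / (π² × 7.27×10^10) = 7.169×10^-7 m⁴
I_req = 7.169×10^5 mm⁴
Solid circle: I = πd⁴/64  ⇒  d = (64I/π)^(1/4) = (64×7.169×10^5/π)^(1/4) = 61.8 mm

d ≈ 61.8 mm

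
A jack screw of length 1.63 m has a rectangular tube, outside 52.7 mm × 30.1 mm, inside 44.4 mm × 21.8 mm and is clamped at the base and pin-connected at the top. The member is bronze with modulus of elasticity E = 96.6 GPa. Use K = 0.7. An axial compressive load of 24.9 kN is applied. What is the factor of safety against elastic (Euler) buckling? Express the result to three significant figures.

n ≈ 2.39

Weak-axis I_min = (h_o·b_o³ − h_i·b_i³)/12 with b_o = 30.1, b_i = 21.80 mm (shorter outer/inner sides).
I_min = (52.7×30.1³ − 44.40×21.80³)/12 = 8.143×10^4 mm⁴
I = 8.143×10^4 mm⁴ = 8.143×10^-8 m⁴
Effective length L_e = K·L = 0.7 × 1.63 = 1.141 m
P_cr = π²EI / L_e² = π² × 96.6×10⁹ × 8.143×10^-8 / 1.141² = 5.963×10^4 N
Factor of safety n = P_cr / P = 59.635 / 24.9 = 2.39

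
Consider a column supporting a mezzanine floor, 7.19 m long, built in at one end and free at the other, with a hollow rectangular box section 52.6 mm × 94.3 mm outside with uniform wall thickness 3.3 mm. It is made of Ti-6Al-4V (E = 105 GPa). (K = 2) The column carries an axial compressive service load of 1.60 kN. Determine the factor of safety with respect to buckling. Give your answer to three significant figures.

n ≈ 1.35

Inner dimensions: h_i = 94.3 − 2×3.3 = 87.70 mm, b_i = 52.6 − 2×3.3 = 46.00 mm
Weak-axis I_min = (h_o·b_o³ − h_i·b_i³)/12 with b_o = 52.6, b_i = 46.00 mm (shorter outer/inner sides).
I_min = (94.3×52.6³ − 87.70×46.00³)/12 = 4.323×10^5 mm⁴
I = 4.323×10^5 mm⁴ = 4.323×10^-7 m⁴
Effective length L_e = K·L = 2 × 7.19 = 14.38 m
P_cr = π²EI / L_e² = π² × 105×10⁹ × 4.323×10^-7 / 14.38² = 2.166×10^3 N
Factor of safety n = P_cr / P = 2.1663 / 1.60 = 1.35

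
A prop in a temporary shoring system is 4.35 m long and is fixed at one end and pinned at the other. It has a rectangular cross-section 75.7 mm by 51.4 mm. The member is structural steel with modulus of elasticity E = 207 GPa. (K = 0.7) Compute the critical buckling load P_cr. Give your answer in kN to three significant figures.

Buckling occurs about the weak axis: I_min = h·b³/12 with b = 51.4 mm (the shorter side).
I_min = 75.7×51.4³/12 = 8.567×10^5 mm⁴
I = 8.567×10^5 mm⁴ = 8.567×10^-7 m⁴
Effective length L_e = K·L = 0.7 × 4.35 = 3.045 m
P_cr = π²EI / L_e² = π² × 207×10⁹ × 8.567×10^-7 / 3.045² = 1.888×10^5 N

P_cr ≈ 189 kN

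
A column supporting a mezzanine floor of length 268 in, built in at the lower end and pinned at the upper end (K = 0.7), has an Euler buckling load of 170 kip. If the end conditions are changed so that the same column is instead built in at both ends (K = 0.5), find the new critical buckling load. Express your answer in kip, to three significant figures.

P_cr ≈ 333 kip

P_cr ∝ 1/K², so P_cr,new = P_cr,old × (K_old/K_new)² = 170 × (0.7/0.5)²
= 170 × 1.960 = 333 kip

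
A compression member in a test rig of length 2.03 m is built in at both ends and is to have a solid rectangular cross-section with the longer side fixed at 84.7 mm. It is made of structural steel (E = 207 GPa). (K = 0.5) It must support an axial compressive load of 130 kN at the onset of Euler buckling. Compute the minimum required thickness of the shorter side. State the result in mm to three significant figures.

b ≈ 21.0 mm

L_e = K·L = 0.5 × 2.03 = 1.015 m
Required I = P_cr·L_e²/(π²E) = 1.300×10^5 × 1.015² / (π² × 2.07×10^11) = 6.555×10^-8 m⁴
I_req = 6.555×10^4 mm⁴
Rectangle, weak axis: I_min = h·b³/12 with h = 84.7 mm fixed  ⇒  b = (12I/h)^(1/3) = 21.0 mm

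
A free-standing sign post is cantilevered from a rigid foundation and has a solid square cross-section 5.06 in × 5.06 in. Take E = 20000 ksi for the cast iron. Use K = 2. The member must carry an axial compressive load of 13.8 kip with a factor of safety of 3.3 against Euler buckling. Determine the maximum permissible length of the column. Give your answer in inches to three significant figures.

L_max ≈ 243 in

I = a⁴/12 = 5.06⁴/12 = 54.63 in⁴
Required critical load P_cr = n·P = 3.3 × 13.8 = 45.54 kip = 4.554×10^4 lb
From P_cr = π²EI/(K·L)²:  L = (1/K)·√(π²EI/P_cr) = (1/2)·√(π²×2.00×10^7×54.63/4.554×10^4)
L = 243 in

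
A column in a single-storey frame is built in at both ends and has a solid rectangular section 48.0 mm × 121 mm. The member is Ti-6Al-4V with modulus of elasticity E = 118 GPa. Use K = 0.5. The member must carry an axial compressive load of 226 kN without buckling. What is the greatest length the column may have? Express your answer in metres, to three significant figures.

Buckling occurs about the weak axis: I_min = h·b³/12 with b = 48.0 mm (the shorter side).
I_min = 121×48.0³/12 = 1.115×10^6 mm⁴
I = 1.115×10^-6 m⁴
At the buckling limit P_cr = P = 2.260×10^5 N
From P_cr = π²EI/(K·L)²:  L = (1/K)·√(π²EI/P_cr) = (1/0.5)·√(π²×1.18×10^11×1.115×10^-6/2.260×10^5)
L = 4.79 m

L_max ≈ 4.79 m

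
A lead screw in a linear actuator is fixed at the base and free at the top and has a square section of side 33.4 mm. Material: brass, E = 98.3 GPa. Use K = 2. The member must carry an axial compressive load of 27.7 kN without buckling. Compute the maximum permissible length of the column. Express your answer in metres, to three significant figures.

I = a⁴/12 = 33.4⁴/12 = 1.037×10^5 mm⁴
I = 1.037×10^-7 m⁴
At the buckling limit P_cr = P = 2.770×10^4 N
From P_cr = π²EI/(K·L)²:  L = (1/K)·√(π²EI/P_cr) = (1/2)·√(π²×9.83×10^10×1.037×10^-7/2.770×10^4)
L = 0.953 m

L_max ≈ 0.953 m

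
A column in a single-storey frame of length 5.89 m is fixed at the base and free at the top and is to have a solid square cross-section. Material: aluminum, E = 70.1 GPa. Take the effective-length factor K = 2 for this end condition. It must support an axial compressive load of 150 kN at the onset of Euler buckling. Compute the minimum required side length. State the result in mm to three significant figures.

L_e = K·L = 2 × 5.89 = 11.78 m
Required I = P_cr·L_e²/(π²E) = 1.500×10^5 × 11.78² / (π² × 7.01×10^10) = 3.009×10^-5 m⁴
I_req = 3.009×10^7 mm⁴
Solid square: I = a⁴/12  ⇒  a = (12I)^(1/4) = (12×3.009×10^7)^(1/4) = 138 mm

a ≈ 138 mm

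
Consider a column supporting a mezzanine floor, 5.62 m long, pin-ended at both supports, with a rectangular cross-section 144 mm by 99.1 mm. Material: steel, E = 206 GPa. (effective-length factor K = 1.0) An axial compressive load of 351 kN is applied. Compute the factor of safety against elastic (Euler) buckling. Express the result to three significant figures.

Buckling occurs about the weak axis: I_min = h·b³/12 with b = 99.1 mm (the shorter side).
I_min = 144×99.1³/12 = 1.168×10^7 mm⁴
I = 1.168×10^7 mm⁴ = 1.168×10^-5 m⁴
Effective length L_e = K·L = 1 × 5.62 = 5.620 m
P_cr = π²EI / L_e² = π² × 206×10⁹ × 1.168×10^-5 / 5.620² = 7.518×10^5 N
Factor of safety n = P_cr / P = 751.79 / 351 = 2.14

n ≈ 2.14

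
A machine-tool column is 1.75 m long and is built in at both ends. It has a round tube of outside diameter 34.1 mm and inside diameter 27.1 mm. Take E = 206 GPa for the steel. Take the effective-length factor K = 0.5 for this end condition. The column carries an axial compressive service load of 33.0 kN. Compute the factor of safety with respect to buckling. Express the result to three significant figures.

n ≈ 3.21

d_o = 34.1 mm, d_i = 27.1 mm
I = π(d_o⁴ − d_i⁴)/64 = π(34.1⁴ − 27.10⁴)/64 = 3.990×10^4 mm⁴
I = 3.990×10^4 mm⁴ = 3.990×10^-8 m⁴
Effective length L_e = K·L = 0.5 × 1.75 = 0.8750 m
P_cr = π²EI / L_e² = π² × 206×10⁹ × 3.990×10^-8 / 0.8750² = 1.059×10^5 N
Factor of safety n = P_cr / P = 105.95 / 33.0 = 3.21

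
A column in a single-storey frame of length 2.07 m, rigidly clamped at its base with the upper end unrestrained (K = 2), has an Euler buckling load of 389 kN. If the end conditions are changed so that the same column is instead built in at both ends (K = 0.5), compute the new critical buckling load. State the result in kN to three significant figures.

P_cr ≈ 6220 kN

P_cr ∝ 1/K², so P_cr,new = P_cr,old × (K_old/K_new)² = 389 × (2/0.5)²
= 389 × 16.00 = 6220 kN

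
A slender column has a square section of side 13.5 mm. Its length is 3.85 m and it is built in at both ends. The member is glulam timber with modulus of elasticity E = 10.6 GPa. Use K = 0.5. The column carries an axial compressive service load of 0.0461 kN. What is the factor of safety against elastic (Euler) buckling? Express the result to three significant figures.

I = a⁴/12 = 13.5⁴/12 = 2.768×10^3 mm⁴
I = 2.768×10^3 mm⁴ = 2.768×10^-9 m⁴
Effective length L_e = K·L = 0.5 × 3.85 = 1.925 m
P_cr = π²EI / L_e² = π² × 10.6×10⁹ × 2.768×10^-9 / 1.925² = 78.14 N
Factor of safety n = P_cr / P = 0.078144 / 0.0461 = 1.70

n ≈ 1.70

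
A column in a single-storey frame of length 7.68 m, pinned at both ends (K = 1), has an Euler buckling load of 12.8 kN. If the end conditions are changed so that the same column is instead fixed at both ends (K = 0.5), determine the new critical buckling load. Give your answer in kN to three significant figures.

P_cr ≈ 51.2 kN

P_cr ∝ 1/K², so P_cr,new = P_cr,old × (K_old/K_new)² = 12.8 × (1/0.5)²
= 12.8 × 4.000 = 51.2 kN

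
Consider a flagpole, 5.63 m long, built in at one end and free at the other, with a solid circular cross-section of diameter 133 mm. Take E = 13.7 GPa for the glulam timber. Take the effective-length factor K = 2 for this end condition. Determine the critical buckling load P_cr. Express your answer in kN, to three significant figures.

P_cr ≈ 16.4 kN

I = πd⁴/64 = π×133⁴/64 = 1.536×10^7 mm⁴
I = 1.536×10^7 mm⁴ = 1.536×10^-5 m⁴
Effective length L_e = K·L = 2 × 5.63 = 11.26 m
P_cr = π²EI / L_e² = π² × 13.7×10⁹ × 1.536×10^-5 / 11.26² = 1.638×10^4 N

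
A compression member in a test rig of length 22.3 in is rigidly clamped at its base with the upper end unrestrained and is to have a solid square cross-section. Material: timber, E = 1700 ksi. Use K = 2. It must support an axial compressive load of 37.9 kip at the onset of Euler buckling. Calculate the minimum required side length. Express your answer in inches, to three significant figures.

a ≈ 2.71 in

L_e = K·L = 2 × 22.3 = 44.60 in
Required I = P_cr·L_e²/(π²E) = 3.790×10^4 × 44.60² / (π² × 1.70×10^6) = 4.493 in⁴
Solid square: I = a⁴/12  ⇒  a = (12I)^(1/4) = (12×4.493)^(1/4) = 2.71 in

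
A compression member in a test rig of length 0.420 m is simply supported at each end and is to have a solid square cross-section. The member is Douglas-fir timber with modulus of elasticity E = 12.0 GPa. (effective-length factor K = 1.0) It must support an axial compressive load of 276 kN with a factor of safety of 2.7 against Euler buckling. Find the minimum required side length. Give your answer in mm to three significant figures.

a ≈ 60.4 mm

Required P_cr = n·P = 2.7 × 276 = 745.2 kN
L_e = K·L = 1 × 0.420 = 0.4200 m
Required I = P_cr·L_e²/(π²E) = 7.452×10^5 × 0.4200² / (π² × 1.20×10^10) = 1.110×10^-6 m⁴
I_req = 1.110×10^6 mm⁴
Solid square: I = a⁴/12  ⇒  a = (12I)^(1/4) = (12×1.110×10^6)^(1/4) = 60.4 mm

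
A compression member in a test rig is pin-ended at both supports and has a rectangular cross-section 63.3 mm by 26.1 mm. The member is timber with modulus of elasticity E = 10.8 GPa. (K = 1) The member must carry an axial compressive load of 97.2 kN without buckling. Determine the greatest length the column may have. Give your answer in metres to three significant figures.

Buckling occurs about the weak axis: I_min = h·b³/12 with b = 26.1 mm (the shorter side).
I_min = 63.3×26.1³/12 = 9.379×10^4 mm⁴
I = 9.379×10^-8 m⁴
At the buckling limit P_cr = P = 9.720×10^4 N
From P_cr = π²EI/(K·L)²:  L = (1/K)·√(π²EI/P_cr) = (1/1)·√(π²×1.08×10^10×9.379×10^-8/9.720×10^4)
L = 0.321 m

L_max ≈ 0.321 m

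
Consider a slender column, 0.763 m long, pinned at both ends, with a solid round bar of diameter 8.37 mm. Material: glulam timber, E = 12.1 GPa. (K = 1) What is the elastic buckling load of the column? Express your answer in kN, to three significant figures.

P_cr ≈ 0.0494 kN

I = πd⁴/64 = π×8.37⁴/64 = 240.9 mm⁴
I = 240.9 mm⁴ = 2.409×10^-10 m⁴
Effective length L_e = K·L = 1 × 0.763 = 0.7630 m
P_cr = π²EI / L_e² = π² × 12.1×10⁹ × 2.409×10^-10 / 0.7630² = 49.42 N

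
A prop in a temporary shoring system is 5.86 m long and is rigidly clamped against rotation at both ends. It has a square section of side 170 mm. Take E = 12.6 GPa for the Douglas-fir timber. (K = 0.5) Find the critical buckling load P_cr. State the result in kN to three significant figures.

P_cr ≈ 1010 kN

I = a⁴/12 = 170⁴/12 = 6.960×10^7 mm⁴
I = 6.960×10^7 mm⁴ = 6.960×10^-5 m⁴
Effective length L_e = K·L = 0.5 × 5.86 = 2.930 m
P_cr = π²EI / L_e² = π² × 12.6×10⁹ × 6.960×10^-5 / 2.930² = 1.008×10^6 N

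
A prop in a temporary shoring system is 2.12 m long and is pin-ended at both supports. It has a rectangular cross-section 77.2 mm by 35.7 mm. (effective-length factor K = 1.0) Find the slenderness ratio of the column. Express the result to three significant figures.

λ ≈ 206

Buckling occurs about the weak axis: I_min = h·b³/12 with b = 35.7 mm (the shorter side).
I_min = 77.2×35.7³/12 = 2.927×10^5 mm⁴
A = 2.756×10^3 mm²;  r_min = √(I/A) = √(2.927×10^5/2.756×10^3) = 10.31 mm
L_e = K·L = 1 × 2.12 m = 2.120 m = 2120.0 mm
λ = L_e / r_min = 2120.0 / 10.31 = 206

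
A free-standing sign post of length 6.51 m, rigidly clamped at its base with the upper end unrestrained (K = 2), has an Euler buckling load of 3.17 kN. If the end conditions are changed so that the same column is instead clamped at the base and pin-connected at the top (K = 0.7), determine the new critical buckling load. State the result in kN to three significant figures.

P_cr ≈ 25.9 kN

P_cr ∝ 1/K², so P_cr,new = P_cr,old × (K_old/K_new)² = 3.17 × (2/0.7)²
= 3.17 × 8.163 = 25.9 kN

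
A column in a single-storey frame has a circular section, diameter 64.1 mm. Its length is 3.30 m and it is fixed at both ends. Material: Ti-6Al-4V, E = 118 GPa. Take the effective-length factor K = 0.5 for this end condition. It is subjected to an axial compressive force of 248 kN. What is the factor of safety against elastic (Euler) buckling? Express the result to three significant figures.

n ≈ 1.43

I = πd⁴/64 = π×64.1⁴/64 = 8.287×10^5 mm⁴
I = 8.287×10^5 mm⁴ = 8.287×10^-7 m⁴
Effective length L_e = K·L = 0.5 × 3.30 = 1.650 m
P_cr = π²EI / L_e² = π² × 118×10⁹ × 8.287×10^-7 / 1.650² = 3.545×10^5 N
Factor of safety n = P_cr / P = 354.50 / 248 = 1.43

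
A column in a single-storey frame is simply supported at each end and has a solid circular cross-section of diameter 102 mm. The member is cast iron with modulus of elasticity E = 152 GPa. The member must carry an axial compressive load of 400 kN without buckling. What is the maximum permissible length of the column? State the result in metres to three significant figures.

I = πd⁴/64 = π×102⁴/64 = 5.313×10^6 mm⁴
I = 5.313×10^-6 m⁴
At the buckling limit P_cr = P = 4.000×10^5 N
From P_cr = π²EI/(K·L)²:  L = (1/K)·√(π²EI/P_cr) = (1/1)·√(π²×1.52×10^11×5.313×10^-6/4.000×10^5)
L = 4.46 m

L_max ≈ 4.46 m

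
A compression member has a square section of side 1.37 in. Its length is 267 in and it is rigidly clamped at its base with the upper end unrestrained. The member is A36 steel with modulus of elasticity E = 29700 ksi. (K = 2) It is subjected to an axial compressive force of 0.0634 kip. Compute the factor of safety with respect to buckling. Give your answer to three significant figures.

n ≈ 4.76

I = a⁴/12 = 1.37⁴/12 = 0.2936 in⁴
Effective length L_e = K·L = 2 × 267 = 534.0 in
P_cr = π²EI / L_e² = π² × 29700×10³ × 0.2936 / 534.0² = 301.8 lb
Factor of safety n = P_cr / P = 0.30177 / 0.0634 = 4.76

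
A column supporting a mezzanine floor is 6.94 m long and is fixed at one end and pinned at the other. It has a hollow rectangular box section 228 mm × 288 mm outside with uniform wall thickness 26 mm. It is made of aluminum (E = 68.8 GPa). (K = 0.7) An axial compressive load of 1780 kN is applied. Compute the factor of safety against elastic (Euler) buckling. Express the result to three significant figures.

n ≈ 2.86

Inner dimensions: h_i = 288 − 2×26 = 236.0 mm, b_i = 228 − 2×26 = 176.0 mm
Weak-axis I_min = (h_o·b_o³ − h_i·b_i³)/12 with b_o = 228, b_i = 176.0 mm (shorter outer/inner sides).
I_min = (288×228³ − 236.0×176.0³)/12 = 1.772×10^8 mm⁴
I = 1.772×10^8 mm⁴ = 1.772×10^-4 m⁴
Effective length L_e = K·L = 0.7 × 6.94 = 4.858 m
P_cr = π²EI / L_e² = π² × 68.8×10⁹ × 1.772×10^-4 / 4.858² = 5.100×10^6 N
Factor of safety n = P_cr / P = 5099.5 / 1780 = 2.86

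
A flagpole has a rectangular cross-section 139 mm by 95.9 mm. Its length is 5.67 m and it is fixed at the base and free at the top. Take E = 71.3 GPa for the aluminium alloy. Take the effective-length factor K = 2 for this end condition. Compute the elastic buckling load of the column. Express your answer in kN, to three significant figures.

P_cr ≈ 55.9 kN

Buckling occurs about the weak axis: I_min = h·b³/12 with b = 95.9 mm (the shorter side).
I_min = 139×95.9³/12 = 1.022×10^7 mm⁴
I = 1.022×10^7 mm⁴ = 1.022×10^-5 m⁴
Effective length L_e = K·L = 2 × 5.67 = 11.34 m
P_cr = π²EI / L_e² = π² × 71.3×10⁹ × 1.022×10^-5 / 11.34² = 5.591×10^4 N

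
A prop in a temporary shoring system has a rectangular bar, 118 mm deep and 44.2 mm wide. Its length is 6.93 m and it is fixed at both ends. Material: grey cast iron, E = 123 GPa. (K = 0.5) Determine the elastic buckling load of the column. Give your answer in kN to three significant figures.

P_cr ≈ 85.9 kN

Buckling occurs about the weak axis: I_min = h·b³/12 with b = 44.2 mm (the shorter side).
I_min = 118×44.2³/12 = 8.491×10^5 mm⁴
I = 8.491×10^5 mm⁴ = 8.491×10^-7 m⁴
Effective length L_e = K·L = 0.5 × 6.93 = 3.465 m
P_cr = π²EI / L_e² = π² × 123×10⁹ × 8.491×10^-7 / 3.465² = 8.586×10^4 N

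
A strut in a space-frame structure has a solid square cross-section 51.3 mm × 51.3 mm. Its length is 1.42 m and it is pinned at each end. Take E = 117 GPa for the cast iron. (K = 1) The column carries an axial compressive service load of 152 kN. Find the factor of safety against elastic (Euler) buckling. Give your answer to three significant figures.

n ≈ 2.17

I = a⁴/12 = 51.3⁴/12 = 5.771×10^5 mm⁴
I = 5.771×10^5 mm⁴ = 5.771×10^-7 m⁴
Effective length L_e = K·L = 1 × 1.42 = 1.420 m
P_cr = π²EI / L_e² = π² × 117×10⁹ × 5.771×10^-7 / 1.420² = 3.305×10^5 N
Factor of safety n = P_cr / P = 330.52 / 152 = 2.17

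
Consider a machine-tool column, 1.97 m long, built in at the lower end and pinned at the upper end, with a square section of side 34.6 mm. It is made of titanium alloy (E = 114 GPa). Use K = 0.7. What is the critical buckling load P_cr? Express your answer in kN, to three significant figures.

I = a⁴/12 = 34.6⁴/12 = 1.194×10^5 mm⁴
I = 1.194×10^5 mm⁴ = 1.194×10^-7 m⁴
Effective length L_e = K·L = 0.7 × 1.97 = 1.379 m
P_cr = π²EI / L_e² = π² × 114×10⁹ × 1.194×10^-7 / 1.379² = 7.066×10^4 N

P_cr ≈ 70.7 kN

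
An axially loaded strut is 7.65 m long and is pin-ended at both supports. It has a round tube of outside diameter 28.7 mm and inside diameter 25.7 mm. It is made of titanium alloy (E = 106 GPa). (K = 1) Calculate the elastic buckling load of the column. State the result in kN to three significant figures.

d_o = 28.7 mm, d_i = 25.7 mm
I = π(d_o⁴ − d_i⁴)/64 = π(28.7⁴ − 25.70⁴)/64 = 1.189×10^4 mm⁴
I = 1.189×10^4 mm⁴ = 1.189×10^-8 m⁴
Effective length L_e = K·L = 1 × 7.65 = 7.650 m
P_cr = π²EI / L_e² = π² × 106×10⁹ × 1.189×10^-8 / 7.650² = 212.5 N

P_cr ≈ 0.213 kN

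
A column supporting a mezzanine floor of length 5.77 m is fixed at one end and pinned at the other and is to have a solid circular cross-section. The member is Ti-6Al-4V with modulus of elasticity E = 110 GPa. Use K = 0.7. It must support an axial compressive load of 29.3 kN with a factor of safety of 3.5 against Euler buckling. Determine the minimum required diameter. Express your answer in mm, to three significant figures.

Required P_cr = n·P = 3.5 × 29.3 = 102.6 kN
L_e = K·L = 0.7 × 5.77 = 4.039 m
Required I = P_cr·L_e²/(π²E) = 1.026×10^5 × 4.039² / (π² × 1.10×10^11) = 1.541×10^-6 m⁴
I_req = 1.541×10^6 mm⁴
Solid circle: I = πd⁴/64  ⇒  d = (64I/π)^(1/4) = (64×1.541×10^6/π)^(1/4) = 74.9 mm

d ≈ 74.9 mm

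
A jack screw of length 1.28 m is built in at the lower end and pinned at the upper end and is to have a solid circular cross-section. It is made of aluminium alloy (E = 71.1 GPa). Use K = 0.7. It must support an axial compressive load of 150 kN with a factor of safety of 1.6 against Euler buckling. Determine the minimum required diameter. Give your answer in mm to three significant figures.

d ≈ 48.6 mm

Required P_cr = n·P = 1.6 × 150 = 240.0 kN
L_e = K·L = 0.7 × 1.28 = 0.8960 m
Required I = P_cr·L_e²/(π²E) = 2.400×10^5 × 0.8960² / (π² × 7.11×10^10) = 2.746×10^-7 m⁴
I_req = 2.746×10^5 mm⁴
Solid circle: I = πd⁴/64  ⇒  d = (64I/π)^(1/4) = (64×2.746×10^5/π)^(1/4) = 48.6 mm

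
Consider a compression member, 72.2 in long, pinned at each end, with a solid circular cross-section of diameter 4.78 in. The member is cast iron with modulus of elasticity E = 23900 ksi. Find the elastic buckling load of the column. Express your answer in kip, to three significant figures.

P_cr ≈ 1160 kip

I = πd⁴/64 = π×4.78⁴/64 = 25.63 in⁴
Effective length L_e = K·L = 1 × 72.2 = 72.20 in
P_cr = π²EI / L_e² = π² × 23900×10³ × 25.63 / 72.20² = 1.160×10^6 lb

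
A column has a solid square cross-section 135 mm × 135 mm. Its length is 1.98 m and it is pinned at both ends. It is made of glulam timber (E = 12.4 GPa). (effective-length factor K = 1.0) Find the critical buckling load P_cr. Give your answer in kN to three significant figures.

P_cr ≈ 864 kN

I = a⁴/12 = 135⁴/12 = 2.768×10^7 mm⁴
I = 2.768×10^7 mm⁴ = 2.768×10^-5 m⁴
Effective length L_e = K·L = 1 × 1.98 = 1.980 m
P_cr = π²EI / L_e² = π² × 12.4×10⁹ × 2.768×10^-5 / 1.980² = 8.641×10^5 N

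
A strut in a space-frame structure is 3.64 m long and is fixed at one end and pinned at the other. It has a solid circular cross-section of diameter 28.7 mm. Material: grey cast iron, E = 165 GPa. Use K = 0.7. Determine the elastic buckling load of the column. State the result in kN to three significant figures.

P_cr ≈ 8.35 kN

I = πd⁴/64 = π×28.7⁴/64 = 3.330×10^4 mm⁴
I = 3.330×10^4 mm⁴ = 3.330×10^-8 m⁴
Effective length L_e = K·L = 0.7 × 3.64 = 2.548 m
P_cr = π²EI / L_e² = π² × 165×10⁹ × 3.330×10^-8 / 2.548² = 8.354×10^3 N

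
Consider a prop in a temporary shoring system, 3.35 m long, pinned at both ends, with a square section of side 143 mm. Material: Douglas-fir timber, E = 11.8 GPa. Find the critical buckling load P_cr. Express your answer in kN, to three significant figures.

I = a⁴/12 = 143⁴/12 = 3.485×10^7 mm⁴
I = 3.485×10^7 mm⁴ = 3.485×10^-5 m⁴
Effective length L_e = K·L = 1 × 3.35 = 3.350 m
P_cr = π²EI / L_e² = π² × 11.8×10⁹ × 3.485×10^-5 / 3.350² = 3.616×10^5 N

P_cr ≈ 362 kN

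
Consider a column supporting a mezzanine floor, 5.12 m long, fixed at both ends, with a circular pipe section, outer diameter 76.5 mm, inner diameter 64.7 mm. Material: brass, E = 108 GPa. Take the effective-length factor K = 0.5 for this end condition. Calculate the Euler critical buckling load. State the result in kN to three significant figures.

P_cr ≈ 134 kN

d_o = 76.5 mm, d_i = 64.7 mm
I = π(d_o⁴ − d_i⁴)/64 = π(76.5⁴ − 64.70⁴)/64 = 8.210×10^5 mm⁴
I = 8.210×10^5 mm⁴ = 8.210×10^-7 m⁴
Effective length L_e = K·L = 0.5 × 5.12 = 2.560 m
P_cr = π²EI / L_e² = π² × 108×10⁹ × 8.210×10^-7 / 2.560² = 1.335×10^5 N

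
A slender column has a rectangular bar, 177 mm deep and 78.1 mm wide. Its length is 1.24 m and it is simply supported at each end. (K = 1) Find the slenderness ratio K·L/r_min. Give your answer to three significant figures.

Buckling occurs about the weak axis: I_min = h·b³/12 with b = 78.1 mm (the shorter side).
I_min = 177×78.1³/12 = 7.027×10^6 mm⁴
A = 1.382×10^4 mm²;  r_min = √(I/A) = √(7.027×10^6/1.382×10^4) = 22.55 mm
L_e = K·L = 1 × 1.24 m = 1.240 m = 1240.0 mm
λ = L_e / r_min = 1240.0 / 22.55 = 55.0

λ ≈ 55.0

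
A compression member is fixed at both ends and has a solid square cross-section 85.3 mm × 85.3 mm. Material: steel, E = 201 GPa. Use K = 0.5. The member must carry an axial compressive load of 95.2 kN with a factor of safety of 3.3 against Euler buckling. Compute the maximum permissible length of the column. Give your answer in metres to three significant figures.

L_max ≈ 10.6 m

I = a⁴/12 = 85.3⁴/12 = 4.412×10^6 mm⁴
I = 4.412×10^-6 m⁴
Required critical load P_cr = n·P = 3.3 × 95.2 = 314.2 kN = 3.142×10^5 N
From P_cr = π²EI/(K·L)²:  L = (1/K)·√(π²EI/P_cr) = (1/0.5)·√(π²×2.01×10^11×4.412×10^-6/3.142×10^5)
L = 10.6 m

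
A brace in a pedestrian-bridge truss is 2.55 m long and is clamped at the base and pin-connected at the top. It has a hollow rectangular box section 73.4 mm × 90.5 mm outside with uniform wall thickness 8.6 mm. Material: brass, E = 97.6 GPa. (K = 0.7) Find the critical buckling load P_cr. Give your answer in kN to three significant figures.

Inner dimensions: h_i = 90.5 − 2×8.6 = 73.30 mm, b_i = 73.4 − 2×8.6 = 56.20 mm
Weak-axis I_min = (h_o·b_o³ − h_i·b_i³)/12 with b_o = 73.4, b_i = 56.20 mm (shorter outer/inner sides).
I_min = (90.5×73.4³ − 73.30×56.20³)/12 = 1.898×10^6 mm⁴
I = 1.898×10^6 mm⁴ = 1.898×10^-6 m⁴
Effective length L_e = K·L = 0.7 × 2.55 = 1.785 m
P_cr = π²EI / L_e² = π² × 97.6×10⁹ × 1.898×10^-6 / 1.785² = 5.738×10^5 N

P_cr ≈ 574 kN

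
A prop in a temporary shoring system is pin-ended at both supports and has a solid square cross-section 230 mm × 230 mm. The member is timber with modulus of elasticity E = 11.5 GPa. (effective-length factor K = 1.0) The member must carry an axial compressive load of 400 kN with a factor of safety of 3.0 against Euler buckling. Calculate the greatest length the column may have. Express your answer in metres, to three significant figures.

L_max ≈ 4.70 m

I = a⁴/12 = 230⁴/12 = 2.332×10^8 mm⁴
I = 2.332×10^-4 m⁴
Required critical load P_cr = n·P = 3.0 × 400 = 1200 kN = 1.200×10^6 N
From P_cr = π²EI/(K·L)²:  L = (1/K)·√(π²EI/P_cr) = (1/1)·√(π²×1.15×10^10×2.332×10^-4/1.200×10^6)
L = 4.70 m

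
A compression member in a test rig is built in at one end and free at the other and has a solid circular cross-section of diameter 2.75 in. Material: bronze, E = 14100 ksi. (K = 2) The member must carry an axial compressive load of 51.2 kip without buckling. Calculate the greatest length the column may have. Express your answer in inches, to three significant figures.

L_max ≈ 43.7 in

I = πd⁴/64 = π×2.75⁴/64 = 2.807 in⁴
At the buckling limit P_cr = P = 5.120×10^4 lb
From P_cr = π²EI/(K·L)²:  L = (1/K)·√(π²EI/P_cr) = (1/2)·√(π²×1.41×10^7×2.807/5.120×10^4)
L = 43.7 in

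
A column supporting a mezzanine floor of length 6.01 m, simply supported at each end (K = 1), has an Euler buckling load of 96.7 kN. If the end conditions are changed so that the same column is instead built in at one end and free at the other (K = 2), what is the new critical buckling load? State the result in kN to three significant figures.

P_cr ≈ 24.2 kN

P_cr ∝ 1/K², so P_cr,new = P_cr,old × (K_old/K_new)² = 96.7 × (1/2)²
= 96.7 × 0.2500 = 24.2 kN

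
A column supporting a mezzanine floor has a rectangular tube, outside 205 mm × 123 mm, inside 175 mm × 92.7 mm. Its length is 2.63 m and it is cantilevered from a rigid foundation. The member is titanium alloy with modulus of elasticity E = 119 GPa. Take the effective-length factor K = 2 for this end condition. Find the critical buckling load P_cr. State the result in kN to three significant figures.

Weak-axis I_min = (h_o·b_o³ − h_i·b_i³)/12 with b_o = 123, b_i = 92.70 mm (shorter outer/inner sides).
I_min = (205×123³ − 175.0×92.70³)/12 = 2.017×10^7 mm⁴
I = 2.017×10^7 mm⁴ = 2.017×10^-5 m⁴
Effective length L_e = K·L = 2 × 2.63 = 5.260 m
P_cr = π²EI / L_e² = π² × 119×10⁹ × 2.017×10^-5 / 5.260² = 8.563×10^5 N

P_cr ≈ 856 kN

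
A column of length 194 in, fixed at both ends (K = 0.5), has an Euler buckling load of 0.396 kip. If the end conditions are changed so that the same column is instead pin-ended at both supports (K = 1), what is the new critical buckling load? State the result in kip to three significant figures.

P_cr ∝ 1/K², so P_cr,new = P_cr,old × (K_old/K_new)² = 0.396 × (0.5/1)²
= 0.396 × 0.2500 = 0.0990 kip

P_cr ≈ 0.0990 kip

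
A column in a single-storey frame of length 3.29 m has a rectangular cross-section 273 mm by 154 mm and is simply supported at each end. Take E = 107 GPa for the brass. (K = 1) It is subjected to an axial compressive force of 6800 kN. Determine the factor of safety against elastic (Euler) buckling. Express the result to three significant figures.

Buckling occurs about the weak axis: I_min = h·b³/12 with b = 154 mm (the shorter side).
I_min = 273×154³/12 = 8.309×10^7 mm⁴
I = 8.309×10^7 mm⁴ = 8.309×10^-5 m⁴
Effective length L_e = K·L = 1 × 3.29 = 3.290 m
P_cr = π²EI / L_e² = π² × 107×10⁹ × 8.309×10^-5 / 3.290² = 8.107×10^6 N
Factor of safety n = P_cr / P = 8106.5 / 6800 = 1.19

n ≈ 1.19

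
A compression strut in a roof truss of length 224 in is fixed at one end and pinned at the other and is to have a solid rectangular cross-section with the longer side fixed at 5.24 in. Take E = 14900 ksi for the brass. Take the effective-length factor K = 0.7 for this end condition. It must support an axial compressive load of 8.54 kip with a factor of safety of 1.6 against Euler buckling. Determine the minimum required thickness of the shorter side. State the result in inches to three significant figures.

Required P_cr = n·P = 1.6 × 8.54 = 13.66 kip
L_e = K·L = 0.7 × 224 = 156.8 in
Required I = P_cr·L_e²/(π²E) = 1.366×10^4 × 156.8² / (π² × 1.49×10^7) = 2.284 in⁴
Rectangle, weak axis: I_min = h·b³/12 with h = 5.24 in fixed  ⇒  b = (12I/h)^(1/3) = 1.74 in

b ≈ 1.74 in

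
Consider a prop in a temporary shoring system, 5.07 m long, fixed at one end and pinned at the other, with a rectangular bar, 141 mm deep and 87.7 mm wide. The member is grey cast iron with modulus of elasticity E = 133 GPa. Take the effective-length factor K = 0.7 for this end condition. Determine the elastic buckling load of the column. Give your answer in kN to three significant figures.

P_cr ≈ 826 kN

Buckling occurs about the weak axis: I_min = h·b³/12 with b = 87.7 mm (the shorter side).
I_min = 141×87.7³/12 = 7.926×10^6 mm⁴
I = 7.926×10^6 mm⁴ = 7.926×10^-6 m⁴
Effective length L_e = K·L = 0.7 × 5.07 = 3.549 m
P_cr = π²EI / L_e² = π² × 133×10⁹ × 7.926×10^-6 / 3.549² = 8.260×10^5 N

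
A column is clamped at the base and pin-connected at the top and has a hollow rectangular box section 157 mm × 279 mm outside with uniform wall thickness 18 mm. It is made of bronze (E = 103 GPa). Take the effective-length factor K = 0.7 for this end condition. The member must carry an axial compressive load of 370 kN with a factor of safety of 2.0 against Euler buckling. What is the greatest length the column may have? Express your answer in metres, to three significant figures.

L_max ≈ 12.3 m

Inner dimensions: h_i = 279 − 2×18 = 243.0 mm, b_i = 157 − 2×18 = 121.0 mm
Weak-axis I_min = (h_o·b_o³ − h_i·b_i³)/12 with b_o = 157, b_i = 121.0 mm (shorter outer/inner sides).
I_min = (279×157³ − 243.0×121.0³)/12 = 5.410×10^7 mm⁴
I = 5.410×10^-5 m⁴
Required critical load P_cr = n·P = 2.0 × 370 = 740.0 kN = 7.400×10^5 N
From P_cr = π²EI/(K·L)²:  L = (1/K)·√(π²EI/P_cr) = (1/0.7)·√(π²×1.03×10^11×5.410×10^-5/7.400×10^5)
L = 12.3 m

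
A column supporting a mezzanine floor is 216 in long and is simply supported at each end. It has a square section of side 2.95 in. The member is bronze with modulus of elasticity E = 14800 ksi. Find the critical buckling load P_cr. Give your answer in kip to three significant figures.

I = a⁴/12 = 2.95⁴/12 = 6.311 in⁴
Effective length L_e = K·L = 1 × 216 = 216.0 in
P_cr = π²EI / L_e² = π² × 14800×10³ × 6.311 / 216.0² = 1.976×10^4 lb

P_cr ≈ 19.8 kip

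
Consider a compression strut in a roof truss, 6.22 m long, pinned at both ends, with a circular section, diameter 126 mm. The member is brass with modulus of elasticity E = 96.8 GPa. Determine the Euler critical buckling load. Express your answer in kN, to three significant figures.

P_cr ≈ 306 kN

I = πd⁴/64 = π×126⁴/64 = 1.237×10^7 mm⁴
I = 1.237×10^7 mm⁴ = 1.237×10^-5 m⁴
Effective length L_e = K·L = 1 × 6.22 = 6.220 m
P_cr = π²EI / L_e² = π² × 96.8×10⁹ × 1.237×10^-5 / 6.220² = 3.055×10^5 N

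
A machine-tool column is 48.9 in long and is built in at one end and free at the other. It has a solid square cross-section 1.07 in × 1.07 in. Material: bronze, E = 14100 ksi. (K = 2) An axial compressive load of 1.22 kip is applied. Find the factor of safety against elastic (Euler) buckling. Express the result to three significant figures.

I = a⁴/12 = 1.07⁴/12 = 0.1092 in⁴
Effective length L_e = K·L = 2 × 48.9 = 97.80 in
P_cr = π²EI / L_e² = π² × 14100×10³ × 0.1092 / 97.80² = 1.589×10^3 lb
Factor of safety n = P_cr / P = 1.5893 / 1.22 = 1.30

n ≈ 1.30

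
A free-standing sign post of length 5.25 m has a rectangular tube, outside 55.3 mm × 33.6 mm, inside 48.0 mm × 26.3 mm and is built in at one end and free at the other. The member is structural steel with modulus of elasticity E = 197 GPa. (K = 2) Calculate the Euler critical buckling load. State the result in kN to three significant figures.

Weak-axis I_min = (h_o·b_o³ − h_i·b_i³)/12 with b_o = 33.6, b_i = 26.30 mm (shorter outer/inner sides).
I_min = (55.3×33.6³ − 48.00×26.30³)/12 = 1.020×10^5 mm⁴
I = 1.020×10^5 mm⁴ = 1.020×10^-7 m⁴
Effective length L_e = K·L = 2 × 5.25 = 10.50 m
P_cr = π²EI / L_e² = π² × 197×10⁹ × 1.020×10^-7 / 10.50² = 1.800×10^3 N

P_cr ≈ 1.80 kN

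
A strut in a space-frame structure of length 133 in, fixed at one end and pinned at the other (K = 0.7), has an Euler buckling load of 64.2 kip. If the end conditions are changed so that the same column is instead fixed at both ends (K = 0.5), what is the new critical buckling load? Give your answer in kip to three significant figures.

P_cr ∝ 1/K², so P_cr,new = P_cr,old × (K_old/K_new)² = 64.2 × (0.7/0.5)²
= 64.2 × 1.960 = 126 kip

P_cr ≈ 126 kip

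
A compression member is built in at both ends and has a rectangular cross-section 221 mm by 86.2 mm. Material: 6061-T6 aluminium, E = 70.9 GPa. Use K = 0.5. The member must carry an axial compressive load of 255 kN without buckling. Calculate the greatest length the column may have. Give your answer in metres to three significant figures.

Buckling occurs about the weak axis: I_min = h·b³/12 with b = 86.2 mm (the shorter side).
I_min = 221×86.2³/12 = 1.180×10^7 mm⁴
I = 1.180×10^-5 m⁴
At the buckling limit P_cr = P = 2.550×10^5 N
From P_cr = π²EI/(K·L)²:  L = (1/K)·√(π²EI/P_cr) = (1/0.5)·√(π²×7.09×10^10×1.180×10^-5/2.550×10^5)
L = 11.4 m

L_max ≈ 11.4 m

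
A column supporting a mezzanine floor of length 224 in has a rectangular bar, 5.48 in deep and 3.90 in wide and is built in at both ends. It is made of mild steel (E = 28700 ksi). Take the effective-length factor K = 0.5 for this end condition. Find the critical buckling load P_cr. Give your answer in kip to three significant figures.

P_cr ≈ 612 kip

Buckling occurs about the weak axis: I_min = h·b³/12 with b = 3.90 in (the shorter side).
I_min = 5.48×3.90³/12 = 27.09 in⁴
Effective length L_e = K·L = 0.5 × 224 = 112.0 in
P_cr = π²EI / L_e² = π² × 28700×10³ × 27.09 / 112.0² = 6.117×10^5 lb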